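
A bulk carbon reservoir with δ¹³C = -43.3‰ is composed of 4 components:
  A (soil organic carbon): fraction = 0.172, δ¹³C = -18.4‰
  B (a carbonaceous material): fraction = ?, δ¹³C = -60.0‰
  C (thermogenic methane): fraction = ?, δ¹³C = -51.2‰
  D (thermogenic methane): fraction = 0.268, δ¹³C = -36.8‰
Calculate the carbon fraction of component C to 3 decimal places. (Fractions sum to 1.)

Let f_C and f_B be the unknown fractions; fractions sum to 1 so f_C + f_B = 0.560.
Mass balance: Σ fᵢ·δᵢ = δ_bulk ⇒ f_C·(-51.2) + f_B·(-60.0) = -43.3 − (-13.027) = -30.273
Substitute f_B = 0.560 − f_C:
f_C·(-51.2 − -60.0) = -30.273 − 0.560×(-60.0) = 3.327
f_C = 3.327 / 8.8 = 0.3781

0.378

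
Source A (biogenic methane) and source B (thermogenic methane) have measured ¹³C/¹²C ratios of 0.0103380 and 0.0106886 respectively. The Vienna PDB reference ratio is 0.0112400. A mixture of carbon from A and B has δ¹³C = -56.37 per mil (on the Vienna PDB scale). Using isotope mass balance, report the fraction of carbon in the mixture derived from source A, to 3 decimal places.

0.234

δ_A = (0.0103380/0.0112400 − 1)×1000 = (0.919751 − 1)×1000 = -80.249 per mil
δ_B = (0.0106886/0.0112400 − 1)×1000 = (0.950943 − 1)×1000 = -49.057 per mil
f_A = (δ_mix − δ_B)/(δ_A − δ_B) = (-56.37 − (-49.057))/(-80.249 − (-49.057))
f_A = -7.313 / -31.192 = 0.2345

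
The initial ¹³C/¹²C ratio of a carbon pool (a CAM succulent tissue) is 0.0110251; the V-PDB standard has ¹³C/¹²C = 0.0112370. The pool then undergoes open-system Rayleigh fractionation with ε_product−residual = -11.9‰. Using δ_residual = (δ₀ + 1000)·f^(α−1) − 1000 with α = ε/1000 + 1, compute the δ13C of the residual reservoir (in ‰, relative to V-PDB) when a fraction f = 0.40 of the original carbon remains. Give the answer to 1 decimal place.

-8.1‰

δ₀ = (0.0110251/0.0112370 − 1)×1000 = (0.981143 − 1)×1000 = -18.857‰
α − 1 = ε/1000 = -0.0119
f^(α−1) = 0.40^(-0.0119) = 1.010964
δ_res = (-18.857 + 1000) × 1.010964 − 1000 = 991.899 − 1000 = -8.10‰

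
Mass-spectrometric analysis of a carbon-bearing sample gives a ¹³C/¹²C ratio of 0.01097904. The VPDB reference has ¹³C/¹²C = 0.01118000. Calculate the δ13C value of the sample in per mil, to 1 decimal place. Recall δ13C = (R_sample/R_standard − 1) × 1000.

δ13C = (R_sample / R_standard − 1) × 1000
R_sample / R_standard = 0.01097904 / 0.01118000 = 0.982025
δ13C = (0.982025 − 1) × 1000 = -17.97 per mil

-18.0 per mil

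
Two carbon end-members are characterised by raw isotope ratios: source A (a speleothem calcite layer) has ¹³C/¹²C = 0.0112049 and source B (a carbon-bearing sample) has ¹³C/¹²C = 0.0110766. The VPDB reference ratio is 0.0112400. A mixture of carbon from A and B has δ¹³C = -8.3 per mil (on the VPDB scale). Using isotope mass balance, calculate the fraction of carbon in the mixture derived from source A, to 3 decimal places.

δ_A = (0.0112049/0.0112400 − 1)×1000 = (0.996877 − 1)×1000 = -3.123 per mil
δ_B = (0.0110766/0.0112400 − 1)×1000 = (0.985463 − 1)×1000 = -14.537 per mil
f_A = (δ_mix − δ_B)/(δ_A − δ_B) = (-8.3 − (-14.537))/(-3.123 − (-14.537))
f_A = 6.237 / 11.415 = 0.5464

0.546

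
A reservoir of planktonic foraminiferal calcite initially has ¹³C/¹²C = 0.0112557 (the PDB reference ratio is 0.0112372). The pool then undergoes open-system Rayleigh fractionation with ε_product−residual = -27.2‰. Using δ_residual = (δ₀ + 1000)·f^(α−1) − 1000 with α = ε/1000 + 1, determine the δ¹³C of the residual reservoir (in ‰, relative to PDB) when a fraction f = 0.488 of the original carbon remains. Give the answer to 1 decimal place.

21.4‰

δ₀ = (0.0112557/0.0112372 − 1)×1000 = (1.001646 − 1)×1000 = 1.646‰
α − 1 = ε/1000 = -0.0272
f^(α−1) = 0.488^(-0.0272) = 1.019706
δ_res = (1.646 + 1000) × 1.019706 − 1000 = 1021.385 − 1000 = 21.38‰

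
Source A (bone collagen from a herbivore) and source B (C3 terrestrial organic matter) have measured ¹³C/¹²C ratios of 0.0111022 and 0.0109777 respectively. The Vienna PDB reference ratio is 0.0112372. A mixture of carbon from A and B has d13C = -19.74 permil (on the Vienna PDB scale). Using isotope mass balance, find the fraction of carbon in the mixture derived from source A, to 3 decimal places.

δ_A = (0.0111022/0.0112372 − 1)×1000 = (0.987986 − 1)×1000 = -12.014 permil
δ_B = (0.0109777/0.0112372 − 1)×1000 = (0.976907 − 1)×1000 = -23.093 permil
f_A = (δ_mix − δ_B)/(δ_A − δ_B) = (-19.74 − (-23.093))/(-12.014 − (-23.093))
f_A = 3.353 / 11.079 = 0.3026

0.303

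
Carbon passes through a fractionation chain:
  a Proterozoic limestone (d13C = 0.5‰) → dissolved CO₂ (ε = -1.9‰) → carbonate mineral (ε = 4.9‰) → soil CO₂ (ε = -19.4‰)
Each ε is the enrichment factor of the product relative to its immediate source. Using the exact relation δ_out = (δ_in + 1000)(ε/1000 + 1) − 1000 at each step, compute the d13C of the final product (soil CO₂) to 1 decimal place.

-16.0‰

step 1: δ = (0.50 + 1000)·(-1.9/1000 + 1) − 1000 = -1.40‰
step 2: δ = (-1.40 + 1000)·(4.9/1000 + 1) − 1000 = 3.49‰
step 3: δ = (3.49 + 1000)·(-19.4/1000 + 1) − 1000 = -15.98‰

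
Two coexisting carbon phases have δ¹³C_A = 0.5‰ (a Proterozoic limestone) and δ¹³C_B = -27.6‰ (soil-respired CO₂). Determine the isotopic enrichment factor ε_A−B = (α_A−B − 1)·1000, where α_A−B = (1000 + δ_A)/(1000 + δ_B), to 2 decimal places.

α_A−B = (1000 + 0.5) / (1000 + -27.6) = 1000.5 / 972.4 = 1.028898
ε_A−B = (1.028898 − 1) × 1000 = 28.898‰
(The approximation ε ≈ δ_A − δ_B would give 28.1‰.)

28.90‰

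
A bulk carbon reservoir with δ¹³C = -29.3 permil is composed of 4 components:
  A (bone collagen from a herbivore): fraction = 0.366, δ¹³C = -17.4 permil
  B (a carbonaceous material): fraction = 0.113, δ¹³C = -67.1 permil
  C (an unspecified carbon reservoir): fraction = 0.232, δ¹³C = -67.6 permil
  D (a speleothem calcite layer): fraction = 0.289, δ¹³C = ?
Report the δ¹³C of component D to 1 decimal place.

1.2 permil

Isotope mass balance: δ_bulk = Σ fᵢ·δᵢ.
-29.3 = 0.366×(-17.4) + 0.113×(-67.1) + 0.232×(-67.6) + 0.289×δ_D
0.289·δ_D = -29.3 − (-29.634) = 0.334
δ_D = 0.334 / 0.289 = 1.16 permil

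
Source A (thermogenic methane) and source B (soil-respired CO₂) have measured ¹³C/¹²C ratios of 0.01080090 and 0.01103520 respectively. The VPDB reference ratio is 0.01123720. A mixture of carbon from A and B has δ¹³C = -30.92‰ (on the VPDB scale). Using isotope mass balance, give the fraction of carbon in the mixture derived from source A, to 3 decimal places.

δ_A = (0.01080090/0.01123720 − 1)×1000 = (0.961174 − 1)×1000 = -38.826‰
δ_B = (0.01103520/0.01123720 − 1)×1000 = (0.982024 − 1)×1000 = -17.976‰
f_A = (δ_mix − δ_B)/(δ_A − δ_B) = (-30.92 − (-17.976))/(-38.826 − (-17.976))
f_A = -12.944 / -20.850 = 0.6208

0.621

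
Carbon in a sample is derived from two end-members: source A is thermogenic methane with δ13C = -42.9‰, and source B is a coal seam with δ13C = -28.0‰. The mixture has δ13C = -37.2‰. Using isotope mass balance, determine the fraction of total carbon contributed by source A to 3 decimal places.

0.617

δ_mix = f_A·δ_A + (1 − f_A)·δ_B  ⇒  f_A = (δ_mix − δ_B)/(δ_A − δ_B)
f_A = (-37.2 − (-28.0)) / (-42.9 − (-28.0))
f_A = -9.2 / -14.9 = 0.6174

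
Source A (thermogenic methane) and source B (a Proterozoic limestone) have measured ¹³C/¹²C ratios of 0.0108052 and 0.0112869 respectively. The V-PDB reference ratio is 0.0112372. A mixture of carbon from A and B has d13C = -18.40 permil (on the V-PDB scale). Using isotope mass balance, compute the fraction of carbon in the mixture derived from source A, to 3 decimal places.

0.532

δ_A = (0.0108052/0.0112372 − 1)×1000 = (0.961556 − 1)×1000 = -38.444 permil
δ_B = (0.0112869/0.0112372 − 1)×1000 = (1.004423 − 1)×1000 = 4.423 permil
f_A = (δ_mix − δ_B)/(δ_A − δ_B) = (-18.40 − (4.423))/(-38.444 − (4.423))
f_A = -22.823 / -42.867 = 0.5324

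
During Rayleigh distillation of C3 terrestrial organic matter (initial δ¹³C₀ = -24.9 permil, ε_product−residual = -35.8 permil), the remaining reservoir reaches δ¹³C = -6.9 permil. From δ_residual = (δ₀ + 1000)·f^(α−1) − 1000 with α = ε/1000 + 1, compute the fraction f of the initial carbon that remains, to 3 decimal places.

0.600

α − 1 = ε/1000 = -0.0358
(δ_res + 1000)/(δ₀ + 1000) = (-6.9 + 1000)/(-24.9 + 1000) = 993.1/975.1 = 1.018460
f = 1.018460^(1/-0.0358) = exp(ln(1.018460)/-0.0358) = exp(0.01829/-0.0358)
f = exp(-0.5109) = 0.5999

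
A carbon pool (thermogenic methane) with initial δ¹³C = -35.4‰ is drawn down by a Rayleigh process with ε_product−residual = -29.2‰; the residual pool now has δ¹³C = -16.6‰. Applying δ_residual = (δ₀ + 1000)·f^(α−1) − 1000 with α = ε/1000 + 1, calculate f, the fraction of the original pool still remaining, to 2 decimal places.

α − 1 = ε/1000 = -0.0292
(δ_res + 1000)/(δ₀ + 1000) = (-16.6 + 1000)/(-35.4 + 1000) = 983.4/964.6 = 1.019490
f = 1.019490^(1/-0.0292) = exp(ln(1.019490)/-0.0292) = exp(0.01930/-0.0292)
f = exp(-0.6610) = 0.5163

0.52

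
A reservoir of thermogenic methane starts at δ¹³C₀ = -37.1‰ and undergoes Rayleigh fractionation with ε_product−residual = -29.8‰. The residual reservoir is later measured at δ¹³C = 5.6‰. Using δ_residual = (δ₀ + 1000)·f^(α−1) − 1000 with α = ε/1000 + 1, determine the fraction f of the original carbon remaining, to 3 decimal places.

0.233

α − 1 = ε/1000 = -0.0298
(δ_res + 1000)/(δ₀ + 1000) = (5.6 + 1000)/(-37.1 + 1000) = 1005.6/962.9 = 1.044345
f = 1.044345^(1/-0.0298) = exp(ln(1.044345)/-0.0298) = exp(0.04339/-0.0298)
f = exp(-1.4560) = 0.2332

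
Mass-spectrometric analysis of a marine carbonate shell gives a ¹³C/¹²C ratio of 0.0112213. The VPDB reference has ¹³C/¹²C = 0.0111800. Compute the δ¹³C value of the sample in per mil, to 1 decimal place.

3.7 per mil

δ¹³C = (R_sample / R_standard − 1) × 1000
R_sample / R_standard = 0.0112213 / 0.0111800 = 1.003694
δ¹³C = (1.003694 − 1) × 1000 = 3.69 per mil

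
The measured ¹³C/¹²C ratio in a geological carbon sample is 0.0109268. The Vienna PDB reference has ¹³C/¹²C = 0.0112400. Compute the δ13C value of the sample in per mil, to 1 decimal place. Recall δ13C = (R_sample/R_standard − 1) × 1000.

-27.9 per mil

δ13C = (R_sample / R_standard − 1) × 1000
R_sample / R_standard = 0.0109268 / 0.0112400 = 0.972135
δ13C = (0.972135 − 1) × 1000 = -27.86 per mil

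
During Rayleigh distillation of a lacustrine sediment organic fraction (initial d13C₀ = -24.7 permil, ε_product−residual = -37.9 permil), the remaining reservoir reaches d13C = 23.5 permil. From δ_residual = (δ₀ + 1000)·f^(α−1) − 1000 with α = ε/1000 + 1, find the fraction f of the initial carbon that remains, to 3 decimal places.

α − 1 = ε/1000 = -0.0379
(δ_res + 1000)/(δ₀ + 1000) = (23.5 + 1000)/(-24.7 + 1000) = 1023.5/975.3 = 1.049421
f = 1.049421^(1/-0.0379) = exp(ln(1.049421)/-0.0379) = exp(0.04824/-0.0379)
f = exp(-1.2728) = 0.2801

0.280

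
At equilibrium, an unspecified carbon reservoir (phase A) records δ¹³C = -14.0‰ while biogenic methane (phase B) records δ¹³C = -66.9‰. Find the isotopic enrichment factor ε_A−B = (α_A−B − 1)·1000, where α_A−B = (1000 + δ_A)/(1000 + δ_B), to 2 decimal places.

56.69‰

α_A−B = (1000 + -14.0) / (1000 + -66.9) = 986.0 / 933.1 = 1.056693
ε_A−B = (1.056693 − 1) × 1000 = 56.693‰
(The approximation ε ≈ δ_A − δ_B would give 52.9‰.)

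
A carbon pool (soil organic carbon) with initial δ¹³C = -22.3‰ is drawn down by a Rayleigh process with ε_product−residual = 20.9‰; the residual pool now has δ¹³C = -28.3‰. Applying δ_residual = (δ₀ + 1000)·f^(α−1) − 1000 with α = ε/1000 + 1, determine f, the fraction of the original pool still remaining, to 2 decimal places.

0.74

α − 1 = ε/1000 = 0.0209
(δ_res + 1000)/(δ₀ + 1000) = (-28.3 + 1000)/(-22.3 + 1000) = 971.7/977.7 = 0.993863
f = 0.993863^(1/0.0209) = exp(ln(0.993863)/0.0209) = exp(-0.00616/0.0209)
f = exp(-0.2945) = 0.7449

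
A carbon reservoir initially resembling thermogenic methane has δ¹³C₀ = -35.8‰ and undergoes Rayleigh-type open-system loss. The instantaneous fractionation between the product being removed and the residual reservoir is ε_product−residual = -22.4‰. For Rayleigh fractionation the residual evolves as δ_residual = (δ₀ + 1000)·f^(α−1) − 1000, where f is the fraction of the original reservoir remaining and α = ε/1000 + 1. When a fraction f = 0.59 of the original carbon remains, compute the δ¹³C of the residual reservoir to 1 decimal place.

Rayleigh residual: δ_res = (δ₀ + 1000)·f^(α−1) − 1000
α = ε/1000 + 1 = 0.97760, so α − 1 = -0.02240
f^(α−1) = 0.59^(-0.02240) = 1.011889
δ_res = (-35.8 + 1000) × 1.011889 − 1000 = 975.663 − 1000 = -24.34‰

-24.3‰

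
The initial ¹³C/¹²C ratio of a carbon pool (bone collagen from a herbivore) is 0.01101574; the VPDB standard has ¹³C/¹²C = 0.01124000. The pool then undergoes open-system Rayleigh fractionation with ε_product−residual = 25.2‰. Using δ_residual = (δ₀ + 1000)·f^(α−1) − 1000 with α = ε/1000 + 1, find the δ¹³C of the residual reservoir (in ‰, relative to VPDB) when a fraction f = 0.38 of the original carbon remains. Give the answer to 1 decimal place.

-43.6‰

δ₀ = (0.01101574/0.01124000 − 1)×1000 = (0.980048 − 1)×1000 = -19.952‰
α − 1 = ε/1000 = 0.0252
f^(α−1) = 0.38^(0.0252) = 0.975912
δ_res = (-19.952 + 1000) × 0.975912 − 1000 = 956.440 − 1000 = -43.56‰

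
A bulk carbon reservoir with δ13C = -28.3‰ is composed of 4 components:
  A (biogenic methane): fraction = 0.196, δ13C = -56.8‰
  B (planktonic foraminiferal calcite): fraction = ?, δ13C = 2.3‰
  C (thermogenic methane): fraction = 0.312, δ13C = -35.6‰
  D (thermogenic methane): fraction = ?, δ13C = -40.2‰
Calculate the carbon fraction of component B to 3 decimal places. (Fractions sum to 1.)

Let f_B and f_D be the unknown fractions; fractions sum to 1 so f_B + f_D = 0.492.
Mass balance: Σ fᵢ·δᵢ = δ_bulk ⇒ f_B·(2.3) + f_D·(-40.2) = -28.3 − (-22.240) = -6.060
Substitute f_D = 0.492 − f_B:
f_B·(2.3 − -40.2) = -6.060 − 0.492×(-40.2) = 13.718
f_B = 13.718 / 42.5 = 0.3228

0.323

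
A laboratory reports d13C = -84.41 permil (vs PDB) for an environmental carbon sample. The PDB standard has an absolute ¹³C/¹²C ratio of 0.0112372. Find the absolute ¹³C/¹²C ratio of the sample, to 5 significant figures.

R_sample = R_standard × (d13C/1000 + 1)
R_sample = 0.0112372 × (-84.41/1000 + 1) = 0.0112372 × 0.915590
R_sample = 0.0102887

0.010289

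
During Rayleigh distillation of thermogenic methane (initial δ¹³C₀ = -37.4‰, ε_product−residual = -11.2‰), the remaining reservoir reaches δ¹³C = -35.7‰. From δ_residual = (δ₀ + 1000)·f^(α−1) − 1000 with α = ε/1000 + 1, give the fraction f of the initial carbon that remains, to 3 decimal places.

α − 1 = ε/1000 = -0.0112
(δ_res + 1000)/(δ₀ + 1000) = (-35.7 + 1000)/(-37.4 + 1000) = 964.3/962.6 = 1.001766
f = 1.001766^(1/-0.0112) = exp(ln(1.001766)/-0.0112) = exp(0.00176/-0.0112)
f = exp(-0.1575) = 0.8542

0.854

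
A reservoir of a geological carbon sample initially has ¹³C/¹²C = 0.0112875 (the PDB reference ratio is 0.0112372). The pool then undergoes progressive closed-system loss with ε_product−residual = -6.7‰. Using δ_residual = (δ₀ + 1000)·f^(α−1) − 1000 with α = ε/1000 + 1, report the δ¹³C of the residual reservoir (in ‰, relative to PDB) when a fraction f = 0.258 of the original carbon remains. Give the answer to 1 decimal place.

13.6‰

δ₀ = (0.0112875/0.0112372 − 1)×1000 = (1.004476 − 1)×1000 = 4.476‰
α − 1 = ε/1000 = -0.0067
f^(α−1) = 0.258^(-0.0067) = 1.009118
δ_res = (4.476 + 1000) × 1.009118 − 1000 = 1013.635 − 1000 = 13.64‰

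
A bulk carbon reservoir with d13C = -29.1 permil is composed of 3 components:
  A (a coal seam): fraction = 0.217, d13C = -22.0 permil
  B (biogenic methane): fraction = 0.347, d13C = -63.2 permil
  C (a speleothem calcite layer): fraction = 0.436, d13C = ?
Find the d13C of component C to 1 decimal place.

-5.5 permil

Isotope mass balance: δ_bulk = Σ fᵢ·δᵢ.
-29.1 = 0.217×(-22.0) + 0.347×(-63.2) + 0.436×δ_C
0.436·δ_C = -29.1 − (-26.704) = -2.396
δ_C = -2.396 / 0.436 = -5.49 permil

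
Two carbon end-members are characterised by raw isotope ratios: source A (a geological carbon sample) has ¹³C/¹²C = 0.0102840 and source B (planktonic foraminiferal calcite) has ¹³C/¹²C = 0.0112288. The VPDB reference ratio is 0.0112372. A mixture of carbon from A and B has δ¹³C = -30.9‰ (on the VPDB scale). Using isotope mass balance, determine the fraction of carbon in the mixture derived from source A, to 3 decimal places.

0.359

δ_A = (0.0102840/0.0112372 − 1)×1000 = (0.915175 − 1)×1000 = -84.825‰
δ_B = (0.0112288/0.0112372 − 1)×1000 = (0.999252 − 1)×1000 = -0.748‰
f_A = (δ_mix − δ_B)/(δ_A − δ_B) = (-30.9 − (-0.748))/(-84.825 − (-0.748))
f_A = -30.152 / -84.078 = 0.3586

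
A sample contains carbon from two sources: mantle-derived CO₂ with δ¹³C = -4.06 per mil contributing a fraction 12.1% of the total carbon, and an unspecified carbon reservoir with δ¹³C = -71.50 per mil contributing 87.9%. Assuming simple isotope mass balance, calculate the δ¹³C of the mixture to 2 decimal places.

-63.34 per mil

δ_mix = f_A·δ_A + f_B·δ_B
δ_mix = 0.121 × (-4.06) + 0.879 × (-71.50)
δ_mix = -0.491 + -62.849 = -63.340 per mil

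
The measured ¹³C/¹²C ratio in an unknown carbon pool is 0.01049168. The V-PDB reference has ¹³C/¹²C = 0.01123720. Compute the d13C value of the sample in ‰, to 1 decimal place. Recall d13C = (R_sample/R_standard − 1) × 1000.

d13C = (R_sample / R_standard − 1) × 1000
R_sample / R_standard = 0.01049168 / 0.01123720 = 0.933656
d13C = (0.933656 − 1) × 1000 = -66.34‰

-66.3‰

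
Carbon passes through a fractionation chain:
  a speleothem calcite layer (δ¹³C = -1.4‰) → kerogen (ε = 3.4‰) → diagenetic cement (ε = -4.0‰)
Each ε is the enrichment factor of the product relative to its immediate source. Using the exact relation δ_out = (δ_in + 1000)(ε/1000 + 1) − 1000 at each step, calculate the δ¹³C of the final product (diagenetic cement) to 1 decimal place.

step 1: δ = (-1.40 + 1000)·(3.4/1000 + 1) − 1000 = 2.00‰
step 2: δ = (2.00 + 1000)·(-4.0/1000 + 1) − 1000 = -2.01‰

-2.0‰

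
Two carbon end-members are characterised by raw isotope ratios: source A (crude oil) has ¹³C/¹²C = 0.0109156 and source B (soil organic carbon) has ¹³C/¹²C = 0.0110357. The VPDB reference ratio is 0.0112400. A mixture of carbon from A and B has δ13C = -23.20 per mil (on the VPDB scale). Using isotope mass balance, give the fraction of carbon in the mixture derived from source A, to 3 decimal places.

0.470

δ_A = (0.0109156/0.0112400 − 1)×1000 = (0.971139 − 1)×1000 = -28.861 per mil
δ_B = (0.0110357/0.0112400 − 1)×1000 = (0.981824 − 1)×1000 = -18.176 per mil
f_A = (δ_mix − δ_B)/(δ_A − δ_B) = (-23.20 − (-18.176))/(-28.861 − (-18.176))
f_A = -5.024 / -10.685 = 0.4702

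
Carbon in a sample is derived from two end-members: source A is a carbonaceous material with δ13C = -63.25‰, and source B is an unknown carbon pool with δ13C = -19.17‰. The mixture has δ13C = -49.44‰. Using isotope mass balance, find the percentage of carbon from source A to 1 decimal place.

δ_mix = f_A·δ_A + (1 − f_A)·δ_B  ⇒  f_A = (δ_mix − δ_B)/(δ_A − δ_B)
f_A = (-49.44 − (-19.17)) / (-63.25 − (-19.17))
f_A = -30.27 / -44.08 = 0.6867

68.7%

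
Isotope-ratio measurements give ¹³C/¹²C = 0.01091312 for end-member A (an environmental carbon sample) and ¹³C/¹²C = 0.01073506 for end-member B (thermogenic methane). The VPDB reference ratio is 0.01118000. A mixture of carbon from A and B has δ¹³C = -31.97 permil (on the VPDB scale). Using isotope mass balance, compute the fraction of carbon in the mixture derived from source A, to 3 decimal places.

0.491

δ_A = (0.01091312/0.01118000 − 1)×1000 = (0.976129 − 1)×1000 = -23.871 permil
δ_B = (0.01073506/0.01118000 − 1)×1000 = (0.960202 − 1)×1000 = -39.798 permil
f_A = (δ_mix − δ_B)/(δ_A − δ_B) = (-31.97 − (-39.798))/(-23.871 − (-39.798))
f_A = 7.828 / 15.927 = 0.4915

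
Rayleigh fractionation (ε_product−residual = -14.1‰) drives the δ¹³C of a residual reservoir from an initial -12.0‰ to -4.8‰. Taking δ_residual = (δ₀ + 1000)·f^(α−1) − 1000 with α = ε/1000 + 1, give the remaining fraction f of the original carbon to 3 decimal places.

0.598

α − 1 = ε/1000 = -0.0141
(δ_res + 1000)/(δ₀ + 1000) = (-4.8 + 1000)/(-12.0 + 1000) = 995.2/988.0 = 1.007287
f = 1.007287^(1/-0.0141) = exp(ln(1.007287)/-0.0141) = exp(0.00726/-0.0141)
f = exp(-0.5150) = 0.5975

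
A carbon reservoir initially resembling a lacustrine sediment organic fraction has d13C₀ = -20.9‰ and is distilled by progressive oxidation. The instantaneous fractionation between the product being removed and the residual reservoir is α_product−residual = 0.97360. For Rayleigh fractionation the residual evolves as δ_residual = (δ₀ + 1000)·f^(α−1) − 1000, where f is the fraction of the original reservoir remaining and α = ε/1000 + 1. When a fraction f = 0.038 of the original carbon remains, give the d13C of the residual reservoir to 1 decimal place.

67.4‰

Rayleigh residual: δ_res = (δ₀ + 1000)·f^(α−1) − 1000
α − 1 = -0.02640
f^(α−1) = 0.038^(-0.02640) = 1.090169
δ_res = (-20.9 + 1000) × 1.090169 − 1000 = 1067.384 − 1000 = 67.38‰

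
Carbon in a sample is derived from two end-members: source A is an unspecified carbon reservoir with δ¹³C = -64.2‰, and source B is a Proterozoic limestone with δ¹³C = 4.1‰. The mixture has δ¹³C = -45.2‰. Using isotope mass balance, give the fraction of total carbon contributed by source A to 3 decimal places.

δ_mix = f_A·δ_A + (1 − f_A)·δ_B  ⇒  f_A = (δ_mix − δ_B)/(δ_A − δ_B)
f_A = (-45.2 − (4.1)) / (-64.2 − (4.1))
f_A = -49.3 / -68.3 = 0.7218

0.722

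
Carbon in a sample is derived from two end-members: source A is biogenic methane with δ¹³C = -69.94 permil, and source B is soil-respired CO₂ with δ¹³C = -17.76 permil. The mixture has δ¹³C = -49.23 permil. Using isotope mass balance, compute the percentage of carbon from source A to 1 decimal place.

δ_mix = f_A·δ_A + (1 − f_A)·δ_B  ⇒  f_A = (δ_mix − δ_B)/(δ_A − δ_B)
f_A = (-49.23 − (-17.76)) / (-69.94 − (-17.76))
f_A = -31.47 / -52.18 = 0.6031

60.3%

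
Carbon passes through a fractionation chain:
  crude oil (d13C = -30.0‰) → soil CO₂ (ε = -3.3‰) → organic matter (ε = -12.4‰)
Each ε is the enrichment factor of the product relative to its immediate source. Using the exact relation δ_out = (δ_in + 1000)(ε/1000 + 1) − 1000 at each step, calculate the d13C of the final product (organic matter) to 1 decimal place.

step 1: δ = (-30.00 + 1000)·(-3.3/1000 + 1) − 1000 = -33.20‰
step 2: δ = (-33.20 + 1000)·(-12.4/1000 + 1) − 1000 = -45.19‰

-45.2‰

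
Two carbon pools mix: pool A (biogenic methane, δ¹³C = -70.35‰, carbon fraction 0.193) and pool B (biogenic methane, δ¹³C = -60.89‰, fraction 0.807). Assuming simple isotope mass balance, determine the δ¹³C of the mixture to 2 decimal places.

-62.72‰

δ_mix = f_A·δ_A + f_B·δ_B
δ_mix = 0.193 × (-70.35) + 0.807 × (-60.89)
δ_mix = -13.578 + -49.138 = -62.716‰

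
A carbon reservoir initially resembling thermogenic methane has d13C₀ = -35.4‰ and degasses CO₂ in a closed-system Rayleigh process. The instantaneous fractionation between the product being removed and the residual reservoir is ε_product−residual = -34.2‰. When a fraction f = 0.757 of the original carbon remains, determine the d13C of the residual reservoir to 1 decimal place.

Rayleigh residual: δ_res = (δ₀ + 1000)·f^(α−1) − 1000
α = ε/1000 + 1 = 0.96580, so α − 1 = -0.03420
f^(α−1) = 0.757^(-0.03420) = 1.009566
δ_res = (-35.4 + 1000) × 1.009566 − 1000 = 973.828 − 1000 = -26.17‰

-26.2‰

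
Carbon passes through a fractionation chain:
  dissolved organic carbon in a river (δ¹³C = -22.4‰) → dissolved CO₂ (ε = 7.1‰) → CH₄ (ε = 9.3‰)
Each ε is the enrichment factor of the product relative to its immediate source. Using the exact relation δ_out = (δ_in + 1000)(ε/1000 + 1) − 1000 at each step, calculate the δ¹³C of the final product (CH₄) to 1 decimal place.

step 1: δ = (-22.40 + 1000)·(7.1/1000 + 1) − 1000 = -15.46‰
step 2: δ = (-15.46 + 1000)·(9.3/1000 + 1) − 1000 = -6.30‰

-6.3‰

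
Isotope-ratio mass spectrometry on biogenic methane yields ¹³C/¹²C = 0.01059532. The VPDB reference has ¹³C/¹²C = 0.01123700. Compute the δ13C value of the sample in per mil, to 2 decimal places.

-57.10 per mil

δ13C = (R_sample / R_standard − 1) × 1000
R_sample / R_standard = 0.01059532 / 0.01123700 = 0.942896
δ13C = (0.942896 − 1) × 1000 = -57.104 per mil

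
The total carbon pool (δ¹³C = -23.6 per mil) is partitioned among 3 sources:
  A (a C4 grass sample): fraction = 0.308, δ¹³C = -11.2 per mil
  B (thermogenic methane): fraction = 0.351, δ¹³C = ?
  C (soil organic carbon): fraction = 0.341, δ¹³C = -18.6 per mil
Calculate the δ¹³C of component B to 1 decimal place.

Isotope mass balance: δ_bulk = Σ fᵢ·δᵢ.
-23.6 = 0.308×(-11.2) + 0.351×δ_B + 0.341×(-18.6)
0.351·δ_B = -23.6 − (-9.792) = -13.808
δ_B = -13.808 / 0.351 = -39.34 per mil

-39.3 per mil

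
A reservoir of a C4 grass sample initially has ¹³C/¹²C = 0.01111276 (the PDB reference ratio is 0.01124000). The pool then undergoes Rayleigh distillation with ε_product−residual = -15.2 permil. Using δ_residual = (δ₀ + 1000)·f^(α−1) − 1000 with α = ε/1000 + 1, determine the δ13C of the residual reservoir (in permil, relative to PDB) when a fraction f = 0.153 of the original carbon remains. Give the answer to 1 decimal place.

17.3 permil

δ₀ = (0.01111276/0.01124000 − 1)×1000 = (0.988680 − 1)×1000 = -11.320 permil
α − 1 = ε/1000 = -0.0152
f^(α−1) = 0.153^(-0.0152) = 1.028946
δ_res = (-11.320 + 1000) × 1.028946 − 1000 = 1017.298 − 1000 = 17.30 permil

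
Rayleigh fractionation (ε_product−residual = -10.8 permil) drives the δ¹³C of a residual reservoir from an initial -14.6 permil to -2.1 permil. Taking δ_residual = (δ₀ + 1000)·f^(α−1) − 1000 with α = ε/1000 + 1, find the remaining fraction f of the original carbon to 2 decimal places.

0.31

α − 1 = ε/1000 = -0.0108
(δ_res + 1000)/(δ₀ + 1000) = (-2.1 + 1000)/(-14.6 + 1000) = 997.9/985.4 = 1.012685
f = 1.012685^(1/-0.0108) = exp(ln(1.012685)/-0.0108) = exp(0.01261/-0.0108)
f = exp(-1.1672) = 0.3112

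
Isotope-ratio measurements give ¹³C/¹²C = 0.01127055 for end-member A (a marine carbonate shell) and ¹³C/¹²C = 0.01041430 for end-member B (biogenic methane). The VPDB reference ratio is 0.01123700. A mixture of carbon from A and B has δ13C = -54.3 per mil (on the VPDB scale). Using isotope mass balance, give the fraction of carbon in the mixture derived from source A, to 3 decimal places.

0.248

δ_A = (0.01127055/0.01123700 − 1)×1000 = (1.002986 − 1)×1000 = 2.986 per mil
δ_B = (0.01041430/0.01123700 − 1)×1000 = (0.926787 − 1)×1000 = -73.213 per mil
f_A = (δ_mix − δ_B)/(δ_A − δ_B) = (-54.3 − (-73.213))/(2.986 − (-73.213))
f_A = 18.913 / 76.199 = 0.2482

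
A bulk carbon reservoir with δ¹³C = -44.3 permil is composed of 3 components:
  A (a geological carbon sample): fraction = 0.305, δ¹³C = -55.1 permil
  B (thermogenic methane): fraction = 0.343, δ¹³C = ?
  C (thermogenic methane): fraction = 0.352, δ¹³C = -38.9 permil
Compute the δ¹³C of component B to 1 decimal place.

-40.2 permil

Isotope mass balance: δ_bulk = Σ fᵢ·δᵢ.
-44.3 = 0.305×(-55.1) + 0.343×δ_B + 0.352×(-38.9)
0.343·δ_B = -44.3 − (-30.498) = -13.802
δ_B = -13.802 / 0.343 = -40.24 permil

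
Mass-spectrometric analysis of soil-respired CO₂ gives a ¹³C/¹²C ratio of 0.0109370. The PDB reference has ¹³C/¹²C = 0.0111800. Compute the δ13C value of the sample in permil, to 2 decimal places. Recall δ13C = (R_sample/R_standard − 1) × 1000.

-21.74 permil

δ13C = (R_sample / R_standard − 1) × 1000
R_sample / R_standard = 0.0109370 / 0.0111800 = 0.978265
δ13C = (0.978265 − 1) × 1000 = -21.735 permil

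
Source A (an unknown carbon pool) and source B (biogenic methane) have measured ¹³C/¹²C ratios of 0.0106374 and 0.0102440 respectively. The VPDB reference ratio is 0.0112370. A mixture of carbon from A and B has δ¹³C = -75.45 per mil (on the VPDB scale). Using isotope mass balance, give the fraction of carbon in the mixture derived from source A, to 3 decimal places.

0.369

δ_A = (0.0106374/0.0112370 − 1)×1000 = (0.946641 − 1)×1000 = -53.359 per mil
δ_B = (0.0102440/0.0112370 − 1)×1000 = (0.911631 − 1)×1000 = -88.369 per mil
f_A = (δ_mix − δ_B)/(δ_A − δ_B) = (-75.45 − (-88.369))/(-53.359 − (-88.369))
f_A = 12.919 / 35.009 = 0.3690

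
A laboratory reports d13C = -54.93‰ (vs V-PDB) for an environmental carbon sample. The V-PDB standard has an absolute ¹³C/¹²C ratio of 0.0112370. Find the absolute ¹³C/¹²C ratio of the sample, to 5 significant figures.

R_sample = R_standard × (d13C/1000 + 1)
R_sample = 0.0112370 × (-54.93/1000 + 1) = 0.0112370 × 0.945070
R_sample = 0.0106198

0.010620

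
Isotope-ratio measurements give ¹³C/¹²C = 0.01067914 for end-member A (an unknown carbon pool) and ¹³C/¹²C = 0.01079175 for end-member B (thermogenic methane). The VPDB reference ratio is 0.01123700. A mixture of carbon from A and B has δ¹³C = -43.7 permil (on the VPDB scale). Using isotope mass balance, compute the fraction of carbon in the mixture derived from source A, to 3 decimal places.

δ_A = (0.01067914/0.01123700 − 1)×1000 = (0.950355 − 1)×1000 = -49.645 permil
δ_B = (0.01079175/0.01123700 − 1)×1000 = (0.960376 − 1)×1000 = -39.624 permil
f_A = (δ_mix − δ_B)/(δ_A − δ_B) = (-43.7 − (-39.624))/(-49.645 − (-39.624))
f_A = -4.076 / -10.021 = 0.4068

0.407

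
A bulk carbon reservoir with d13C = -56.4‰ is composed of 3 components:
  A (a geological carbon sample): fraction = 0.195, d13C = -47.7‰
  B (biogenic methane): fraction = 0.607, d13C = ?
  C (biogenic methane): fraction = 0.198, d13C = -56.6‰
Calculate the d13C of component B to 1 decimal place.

-59.1‰

Isotope mass balance: δ_bulk = Σ fᵢ·δᵢ.
-56.4 = 0.195×(-47.7) + 0.607×δ_B + 0.198×(-56.6)
0.607·δ_B = -56.4 − (-20.508) = -35.892
δ_B = -35.892 / 0.607 = -59.13‰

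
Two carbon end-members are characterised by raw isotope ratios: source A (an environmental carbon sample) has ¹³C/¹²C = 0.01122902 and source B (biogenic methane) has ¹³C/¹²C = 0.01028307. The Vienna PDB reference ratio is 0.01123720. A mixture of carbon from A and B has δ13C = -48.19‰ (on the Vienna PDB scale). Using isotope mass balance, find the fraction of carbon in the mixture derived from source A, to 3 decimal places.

0.436

δ_A = (0.01122902/0.01123720 − 1)×1000 = (0.999272 − 1)×1000 = -0.728‰
δ_B = (0.01028307/0.01123720 − 1)×1000 = (0.915092 − 1)×1000 = -84.908‰
f_A = (δ_mix − δ_B)/(δ_A − δ_B) = (-48.19 − (-84.908))/(-0.728 − (-84.908))
f_A = 36.718 / 84.180 = 0.4362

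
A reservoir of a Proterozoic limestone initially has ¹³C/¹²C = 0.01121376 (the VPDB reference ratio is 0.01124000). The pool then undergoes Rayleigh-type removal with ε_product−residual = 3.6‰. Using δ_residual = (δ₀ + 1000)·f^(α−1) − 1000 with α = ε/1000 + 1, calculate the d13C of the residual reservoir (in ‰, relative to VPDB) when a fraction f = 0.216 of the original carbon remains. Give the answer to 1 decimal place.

δ₀ = (0.01121376/0.01124000 − 1)×1000 = (0.997665 − 1)×1000 = -2.335‰
α − 1 = ε/1000 = 0.0036
f^(α−1) = 0.216^(0.0036) = 0.994498
δ_res = (-2.335 + 1000) × 0.994498 − 1000 = 992.177 − 1000 = -7.82‰

-7.8‰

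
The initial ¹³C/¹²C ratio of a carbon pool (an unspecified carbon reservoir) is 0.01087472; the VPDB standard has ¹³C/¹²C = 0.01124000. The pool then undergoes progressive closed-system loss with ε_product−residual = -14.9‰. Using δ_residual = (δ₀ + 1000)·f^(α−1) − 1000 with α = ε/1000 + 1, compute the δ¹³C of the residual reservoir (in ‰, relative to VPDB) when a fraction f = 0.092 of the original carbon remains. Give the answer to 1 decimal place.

2.5‰

δ₀ = (0.01087472/0.01124000 − 1)×1000 = (0.967502 − 1)×1000 = -32.498‰
α − 1 = ε/1000 = -0.0149
f^(α−1) = 0.092^(-0.0149) = 1.036190
δ_res = (-32.498 + 1000) × 1.036190 − 1000 = 1002.516 − 1000 = 2.52‰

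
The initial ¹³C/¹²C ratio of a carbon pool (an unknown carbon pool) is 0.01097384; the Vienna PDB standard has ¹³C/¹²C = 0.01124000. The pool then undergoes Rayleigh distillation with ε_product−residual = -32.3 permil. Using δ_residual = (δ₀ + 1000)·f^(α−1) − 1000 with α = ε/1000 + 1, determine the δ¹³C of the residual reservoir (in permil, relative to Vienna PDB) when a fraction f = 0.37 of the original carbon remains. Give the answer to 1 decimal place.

8.2 permil

δ₀ = (0.01097384/0.01124000 − 1)×1000 = (0.976320 − 1)×1000 = -23.680 permil
α − 1 = ε/1000 = -0.0323
f^(α−1) = 0.37^(-0.0323) = 1.032636
δ_res = (-23.680 + 1000) × 1.032636 − 1000 = 1008.183 − 1000 = 8.18 permil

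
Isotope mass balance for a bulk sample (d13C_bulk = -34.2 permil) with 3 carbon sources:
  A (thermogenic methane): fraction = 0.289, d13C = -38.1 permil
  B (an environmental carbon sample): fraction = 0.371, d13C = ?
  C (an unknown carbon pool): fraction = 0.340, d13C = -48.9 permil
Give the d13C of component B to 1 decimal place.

Isotope mass balance: δ_bulk = Σ fᵢ·δᵢ.
-34.2 = 0.289×(-38.1) + 0.371×δ_B + 0.340×(-48.9)
0.371·δ_B = -34.2 − (-27.637) = -6.563
δ_B = -6.563 / 0.371 = -17.69 permil

-17.7 permil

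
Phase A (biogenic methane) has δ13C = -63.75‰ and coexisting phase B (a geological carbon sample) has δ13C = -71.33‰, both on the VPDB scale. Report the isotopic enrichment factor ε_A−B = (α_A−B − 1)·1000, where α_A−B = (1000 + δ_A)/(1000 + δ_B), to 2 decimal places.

α_A−B = (1000 + -63.75) / (1000 + -71.33) = 936.25 / 928.67 = 1.008162
ε_A−B = (1.008162 − 1) × 1000 = 8.162‰
(The approximation ε ≈ δ_A − δ_B would give 7.58‰.)

8.16‰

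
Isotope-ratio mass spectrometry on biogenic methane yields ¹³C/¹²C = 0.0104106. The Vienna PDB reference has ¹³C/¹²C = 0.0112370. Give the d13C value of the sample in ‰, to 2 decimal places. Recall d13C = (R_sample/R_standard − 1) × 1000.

-73.54‰

d13C = (R_sample / R_standard − 1) × 1000
R_sample / R_standard = 0.0104106 / 0.0112370 = 0.926457
d13C = (0.926457 − 1) × 1000 = -73.543‰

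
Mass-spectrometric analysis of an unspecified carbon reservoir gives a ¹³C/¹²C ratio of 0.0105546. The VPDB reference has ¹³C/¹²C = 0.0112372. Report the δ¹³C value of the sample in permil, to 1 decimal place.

-60.7 permil

δ¹³C = (R_sample / R_standard − 1) × 1000
R_sample / R_standard = 0.0105546 / 0.0112372 = 0.939255
δ¹³C = (0.939255 − 1) × 1000 = -60.74 permil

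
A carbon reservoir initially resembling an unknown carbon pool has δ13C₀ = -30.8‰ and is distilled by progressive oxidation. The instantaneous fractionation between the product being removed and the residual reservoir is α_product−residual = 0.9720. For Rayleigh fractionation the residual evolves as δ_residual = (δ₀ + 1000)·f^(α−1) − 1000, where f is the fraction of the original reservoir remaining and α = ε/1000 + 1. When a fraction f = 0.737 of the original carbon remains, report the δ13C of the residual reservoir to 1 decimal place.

-22.5‰

Rayleigh residual: δ_res = (δ₀ + 1000)·f^(α−1) − 1000
α − 1 = -0.02800
f^(α−1) = 0.737^(-0.02800) = 1.008581
δ_res = (-30.8 + 1000) × 1.008581 − 1000 = 977.517 − 1000 = -22.48‰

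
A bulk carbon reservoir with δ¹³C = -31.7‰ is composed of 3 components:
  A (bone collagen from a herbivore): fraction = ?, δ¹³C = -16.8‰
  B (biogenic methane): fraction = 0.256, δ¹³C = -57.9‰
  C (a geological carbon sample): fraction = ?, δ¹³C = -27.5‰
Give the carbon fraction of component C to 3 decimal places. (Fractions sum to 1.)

0.409

Let f_C and f_A be the unknown fractions; fractions sum to 1 so f_C + f_A = 0.744.
Mass balance: Σ fᵢ·δᵢ = δ_bulk ⇒ f_C·(-27.5) + f_A·(-16.8) = -31.7 − (-14.822) = -16.878
Substitute f_A = 0.744 − f_C:
f_C·(-27.5 − -16.8) = -16.878 − 0.744×(-16.8) = -4.378
f_C = -4.378 / -10.7 = 0.4092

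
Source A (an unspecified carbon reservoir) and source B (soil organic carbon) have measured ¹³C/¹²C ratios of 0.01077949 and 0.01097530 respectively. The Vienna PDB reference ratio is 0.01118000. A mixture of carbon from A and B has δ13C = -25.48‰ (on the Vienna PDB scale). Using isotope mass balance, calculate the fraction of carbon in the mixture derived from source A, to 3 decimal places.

0.409

δ_A = (0.01077949/0.01118000 − 1)×1000 = (0.964176 − 1)×1000 = -35.824‰
δ_B = (0.01097530/0.01118000 − 1)×1000 = (0.981691 − 1)×1000 = -18.309‰
f_A = (δ_mix − δ_B)/(δ_A − δ_B) = (-25.48 − (-18.309))/(-35.824 − (-18.309))
f_A = -7.171 / -17.514 = 0.4094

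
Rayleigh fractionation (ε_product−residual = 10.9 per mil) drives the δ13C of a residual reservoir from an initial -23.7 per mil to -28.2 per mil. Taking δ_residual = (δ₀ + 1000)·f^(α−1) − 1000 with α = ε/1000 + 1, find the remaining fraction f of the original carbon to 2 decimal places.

0.65

α − 1 = ε/1000 = 0.0109
(δ_res + 1000)/(δ₀ + 1000) = (-28.2 + 1000)/(-23.7 + 1000) = 971.8/976.3 = 0.995391
f = 0.995391^(1/0.0109) = exp(ln(0.995391)/0.0109) = exp(-0.00462/0.0109)
f = exp(-0.4238) = 0.6545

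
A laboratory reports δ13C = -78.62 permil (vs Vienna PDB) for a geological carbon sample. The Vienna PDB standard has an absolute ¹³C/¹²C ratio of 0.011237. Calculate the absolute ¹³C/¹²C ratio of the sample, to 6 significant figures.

0.0103535

R_sample = R_standard × (δ13C/1000 + 1)
R_sample = 0.011237 × (-78.62/1000 + 1) = 0.011237 × 0.921380
R_sample = 0.0103535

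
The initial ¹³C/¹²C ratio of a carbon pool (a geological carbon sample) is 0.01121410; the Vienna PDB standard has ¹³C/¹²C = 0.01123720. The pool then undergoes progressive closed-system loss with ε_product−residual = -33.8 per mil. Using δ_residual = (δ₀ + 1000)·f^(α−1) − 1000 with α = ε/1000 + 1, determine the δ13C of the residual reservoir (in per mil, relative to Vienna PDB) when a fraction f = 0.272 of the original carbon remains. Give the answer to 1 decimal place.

δ₀ = (0.01121410/0.01123720 − 1)×1000 = (0.997944 − 1)×1000 = -2.056 per mil
α − 1 = ε/1000 = -0.0338
f^(α−1) = 0.272^(-0.0338) = 1.044989
δ_res = (-2.056 + 1000) × 1.044989 − 1000 = 1042.840 − 1000 = 42.84 per mil

42.8 per mil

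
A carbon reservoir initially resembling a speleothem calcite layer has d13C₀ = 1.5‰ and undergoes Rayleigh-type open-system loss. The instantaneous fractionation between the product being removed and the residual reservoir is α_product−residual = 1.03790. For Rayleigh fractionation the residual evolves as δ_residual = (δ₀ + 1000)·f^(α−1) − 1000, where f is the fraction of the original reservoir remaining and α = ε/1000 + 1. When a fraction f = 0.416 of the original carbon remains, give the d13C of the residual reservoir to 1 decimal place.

-31.2‰

Rayleigh residual: δ_res = (δ₀ + 1000)·f^(α−1) − 1000
α − 1 = 0.03790
f^(α−1) = 0.416^(0.03790) = 0.967305
δ_res = (1.5 + 1000) × 0.967305 − 1000 = 968.756 − 1000 = -31.24‰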